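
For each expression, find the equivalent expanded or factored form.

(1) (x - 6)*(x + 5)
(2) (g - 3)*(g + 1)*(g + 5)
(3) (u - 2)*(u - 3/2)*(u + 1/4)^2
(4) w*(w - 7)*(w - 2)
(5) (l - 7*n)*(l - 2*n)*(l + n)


(1) = x^2 - x - 30
(2) = g^3 + 3*g^2 - 13*g - 15
(3) = u^4 - 3*u^3 + 21*u^2/16 + 41*u/32 + 3/16
(4) = w^3 - 9*w^2 + 14*w
(5) = l^3 - 8*l^2*n + 5*l*n^2 + 14*n^3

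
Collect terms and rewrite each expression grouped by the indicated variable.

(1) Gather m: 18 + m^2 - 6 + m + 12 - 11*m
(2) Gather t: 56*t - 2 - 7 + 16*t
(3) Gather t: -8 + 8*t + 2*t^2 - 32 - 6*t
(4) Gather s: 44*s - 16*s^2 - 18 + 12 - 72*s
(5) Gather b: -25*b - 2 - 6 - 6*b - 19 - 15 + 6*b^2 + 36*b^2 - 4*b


(1) = m^2 - 10*m + 24
(2) = 72*t - 9
(3) = 2*t^2 + 2*t - 40
(4) = -16*s^2 - 28*s - 6
(5) = 42*b^2 - 35*b - 42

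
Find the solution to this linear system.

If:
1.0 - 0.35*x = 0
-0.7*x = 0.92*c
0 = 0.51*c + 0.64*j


Then:
c = -2.17
j = 1.73
x = 2.86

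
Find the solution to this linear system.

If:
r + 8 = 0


Then:
r = -8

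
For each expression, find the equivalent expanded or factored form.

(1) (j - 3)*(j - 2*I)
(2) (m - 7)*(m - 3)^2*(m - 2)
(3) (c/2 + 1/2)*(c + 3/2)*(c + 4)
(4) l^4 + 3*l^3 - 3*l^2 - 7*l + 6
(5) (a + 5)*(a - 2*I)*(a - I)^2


(1) = j^2 - 3*j - 2*I*j + 6*I
(2) = m^4 - 15*m^3 + 77*m^2 - 165*m + 126
(3) = c^3/2 + 13*c^2/4 + 23*c/4 + 3
(4) = (l - 1)^2*(l + 2)*(l + 3)
(5) = a^4 + 5*a^3 - 4*I*a^3 - 5*a^2 - 20*I*a^2 - 25*a + 2*I*a + 10*I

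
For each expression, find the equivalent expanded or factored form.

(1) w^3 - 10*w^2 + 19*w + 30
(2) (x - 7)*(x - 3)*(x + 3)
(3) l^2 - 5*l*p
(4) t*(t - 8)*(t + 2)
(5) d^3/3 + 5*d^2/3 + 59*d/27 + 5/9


(1) = (w - 6)*(w - 5)*(w + 1)
(2) = x^3 - 7*x^2 - 9*x + 63
(3) = l*(l - 5*p)
(4) = t^3 - 6*t^2 - 16*t
(5) = (d/3 + 1)*(d + 1/3)*(d + 5/3)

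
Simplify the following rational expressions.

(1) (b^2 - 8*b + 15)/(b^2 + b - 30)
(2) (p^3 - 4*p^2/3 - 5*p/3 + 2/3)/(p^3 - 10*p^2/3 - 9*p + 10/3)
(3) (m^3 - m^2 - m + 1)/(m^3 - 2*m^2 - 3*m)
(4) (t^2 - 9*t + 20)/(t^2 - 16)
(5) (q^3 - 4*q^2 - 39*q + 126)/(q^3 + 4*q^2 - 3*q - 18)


(1) = (b - 3)/(b + 6)
(2) = (p^2 - p - 2)/(p^2 - 3*p - 10)
(3) = (m^2 - 2*m + 1)/(m^2 - 3*m)
(4) = (t - 5)/(t + 4)
(5) = (q^3 - 4*q^2 - 39*q + 126)/(q^3 + 4*q^2 - 3*q - 18)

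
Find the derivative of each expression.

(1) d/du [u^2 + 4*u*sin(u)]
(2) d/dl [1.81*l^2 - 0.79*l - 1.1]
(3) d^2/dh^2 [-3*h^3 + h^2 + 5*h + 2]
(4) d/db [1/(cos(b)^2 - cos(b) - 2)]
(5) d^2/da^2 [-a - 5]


(1) = 4*u*cos(u) + 2*u + 4*sin(u)
(2) = 3.62*l - 0.79
(3) = 2 - 18*h
(4) = (2*cos(b) - 1)*sin(b)/(sin(b)^2 + cos(b) + 1)^2
(5) = 0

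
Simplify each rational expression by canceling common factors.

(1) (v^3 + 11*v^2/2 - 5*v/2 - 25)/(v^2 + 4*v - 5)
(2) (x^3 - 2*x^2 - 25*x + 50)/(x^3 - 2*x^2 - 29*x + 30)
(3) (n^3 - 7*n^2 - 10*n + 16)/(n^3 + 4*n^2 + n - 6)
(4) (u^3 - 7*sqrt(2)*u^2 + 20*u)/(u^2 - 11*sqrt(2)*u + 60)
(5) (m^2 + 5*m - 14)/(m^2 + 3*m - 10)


(1) = (2*v^2 + v - 10)/(2*v - 2)
(2) = (x^2 - 7*x + 10)/(x^2 - 7*x + 6)
(3) = (n - 8)/(n + 3)
(4) = (u^2 - 2*sqrt(2)*u)/(u - 6*sqrt(2))
(5) = (m + 7)/(m + 5)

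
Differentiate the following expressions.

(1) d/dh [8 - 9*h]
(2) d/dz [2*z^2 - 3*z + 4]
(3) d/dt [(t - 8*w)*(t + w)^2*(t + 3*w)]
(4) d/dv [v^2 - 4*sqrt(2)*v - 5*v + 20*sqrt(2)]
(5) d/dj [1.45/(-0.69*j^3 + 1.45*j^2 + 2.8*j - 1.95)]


(1) = -9
(2) = 4*z - 3
(3) = 4*t^3 - 9*t^2*w - 66*t*w^2 - 53*w^3
(4) = 2*v - 4*sqrt(2) - 5
(5) = (3.0015*j^2 - 4.205*j - 4.06)/(0.69*j^3 - 1.45*j^2 - 2.8*j + 1.95)^2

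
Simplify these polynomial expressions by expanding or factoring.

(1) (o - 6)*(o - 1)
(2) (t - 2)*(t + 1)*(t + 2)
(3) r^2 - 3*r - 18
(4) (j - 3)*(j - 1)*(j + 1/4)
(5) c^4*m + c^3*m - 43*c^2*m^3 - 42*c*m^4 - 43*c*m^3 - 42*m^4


(1) = o^2 - 7*o + 6
(2) = t^3 + t^2 - 4*t - 4
(3) = (r - 6)*(r + 3)
(4) = j^3 - 15*j^2/4 + 2*j + 3/4
(5) = (c - 7*m)*(c + m)*(c + 6*m)*(c*m + m)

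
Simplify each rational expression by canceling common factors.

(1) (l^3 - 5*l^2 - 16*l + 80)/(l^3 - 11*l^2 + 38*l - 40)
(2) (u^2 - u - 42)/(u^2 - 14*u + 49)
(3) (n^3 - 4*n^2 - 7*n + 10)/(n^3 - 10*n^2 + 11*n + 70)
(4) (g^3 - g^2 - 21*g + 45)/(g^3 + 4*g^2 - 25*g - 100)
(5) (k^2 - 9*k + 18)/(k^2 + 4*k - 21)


(1) = (l + 4)/(l - 2)
(2) = (u + 6)/(u - 7)
(3) = (n - 1)/(n - 7)
(4) = (g^2 - 6*g + 9)/(g^2 - g - 20)
(5) = (k - 6)/(k + 7)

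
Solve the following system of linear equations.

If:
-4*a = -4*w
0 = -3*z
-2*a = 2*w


Then:
a = 0
w = 0
z = 0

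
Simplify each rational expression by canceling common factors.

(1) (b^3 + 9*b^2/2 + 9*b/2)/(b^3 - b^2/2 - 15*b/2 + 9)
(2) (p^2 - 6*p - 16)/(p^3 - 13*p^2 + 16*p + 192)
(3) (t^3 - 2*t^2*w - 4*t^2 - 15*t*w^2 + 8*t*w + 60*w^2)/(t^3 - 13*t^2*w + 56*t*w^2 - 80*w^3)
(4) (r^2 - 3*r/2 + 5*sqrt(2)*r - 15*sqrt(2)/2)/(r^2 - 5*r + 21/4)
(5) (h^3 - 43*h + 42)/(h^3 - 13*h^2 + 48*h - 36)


(1) = (2*b^2 + 3*b)/(2*b^2 - 7*b + 6)
(2) = (p + 2)/(p^2 - 5*p - 24)
(3) = (t^2 + 3*t*w - 4*t - 12*w)/(t^2 - 8*t*w + 16*w^2)
(4) = (8*r + 40*sqrt(2))/(8*r - 28)
(5) = (h + 7)/(h - 6)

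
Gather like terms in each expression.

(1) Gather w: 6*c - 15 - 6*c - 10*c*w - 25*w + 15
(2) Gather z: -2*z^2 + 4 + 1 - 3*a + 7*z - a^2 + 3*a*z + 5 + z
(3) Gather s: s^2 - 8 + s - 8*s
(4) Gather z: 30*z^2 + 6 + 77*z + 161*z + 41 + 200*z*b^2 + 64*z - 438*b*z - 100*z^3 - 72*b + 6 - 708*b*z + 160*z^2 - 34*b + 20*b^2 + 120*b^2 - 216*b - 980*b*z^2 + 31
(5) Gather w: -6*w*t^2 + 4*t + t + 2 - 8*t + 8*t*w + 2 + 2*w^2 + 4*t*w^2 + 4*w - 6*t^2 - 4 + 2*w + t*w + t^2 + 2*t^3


(1) = w*(-10*c - 25)
(2) = -a^2 - 3*a - 2*z^2 + z*(3*a + 8) + 10
(3) = s^2 - 7*s - 8
(4) = 140*b^2 - 322*b - 100*z^3 + z^2*(190 - 980*b) + z*(200*b^2 - 1146*b + 302) + 84
(5) = 2*t^3 - 5*t^2 - 3*t + w^2*(4*t + 2) + w*(-6*t^2 + 9*t + 6)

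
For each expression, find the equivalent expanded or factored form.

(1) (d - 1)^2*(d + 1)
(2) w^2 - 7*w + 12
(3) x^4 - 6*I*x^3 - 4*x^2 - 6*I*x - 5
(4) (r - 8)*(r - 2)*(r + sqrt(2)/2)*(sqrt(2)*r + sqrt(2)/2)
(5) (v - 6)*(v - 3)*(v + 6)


(1) = d^3 - d^2 - d + 1
(2) = (w - 4)*(w - 3)
(3) = (x - 5*I)*(x - I)^2*(x + I)
(4) = sqrt(2)*r^4 - 19*sqrt(2)*r^3/2 + r^3 - 19*r^2/2 + 11*sqrt(2)*r^2 + 11*r + 8*sqrt(2)*r + 8
(5) = v^3 - 3*v^2 - 36*v + 108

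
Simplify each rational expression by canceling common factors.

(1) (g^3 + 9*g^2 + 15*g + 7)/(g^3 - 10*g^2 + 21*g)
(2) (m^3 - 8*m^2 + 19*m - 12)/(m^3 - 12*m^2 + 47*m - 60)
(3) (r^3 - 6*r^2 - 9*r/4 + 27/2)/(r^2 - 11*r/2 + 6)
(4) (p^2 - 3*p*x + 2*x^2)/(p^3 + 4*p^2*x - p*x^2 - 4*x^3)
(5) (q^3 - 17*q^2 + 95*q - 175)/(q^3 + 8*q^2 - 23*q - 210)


(1) = (g^3 + 9*g^2 + 15*g + 7)/(g^3 - 10*g^2 + 21*g)
(2) = (m - 1)/(m - 5)
(3) = (2*r^2 - 9*r - 18)/(2*r - 8)
(4) = (p - 2*x)/(p^2 + 5*p*x + 4*x^2)
(5) = (q^2 - 12*q + 35)/(q^2 + 13*q + 42)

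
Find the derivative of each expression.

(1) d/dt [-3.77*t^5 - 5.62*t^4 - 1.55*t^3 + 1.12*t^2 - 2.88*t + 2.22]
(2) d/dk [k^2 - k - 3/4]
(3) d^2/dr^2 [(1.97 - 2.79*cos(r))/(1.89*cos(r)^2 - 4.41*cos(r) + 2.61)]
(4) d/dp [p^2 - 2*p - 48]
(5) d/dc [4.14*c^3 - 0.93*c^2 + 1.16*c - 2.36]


(1) = -18.85*t^4 - 22.48*t^3 - 4.65*t^2 + 2.24*t - 2.88
(2) = 2*k - 1
(3) = (0.053704*(1 - cos(r)^2)^2 - 0.109368*cos(r)^5 + 0.58436*cos(r)^3 - 0.7144728889*cos(r)^2 + 0.2152088889*cos(r) + 0.0235137778)/(-0.42*cos(r)^2 + 0.98*cos(r) - 0.58)^3
(4) = 2*p - 2
(5) = 12.42*c^2 - 1.86*c + 1.16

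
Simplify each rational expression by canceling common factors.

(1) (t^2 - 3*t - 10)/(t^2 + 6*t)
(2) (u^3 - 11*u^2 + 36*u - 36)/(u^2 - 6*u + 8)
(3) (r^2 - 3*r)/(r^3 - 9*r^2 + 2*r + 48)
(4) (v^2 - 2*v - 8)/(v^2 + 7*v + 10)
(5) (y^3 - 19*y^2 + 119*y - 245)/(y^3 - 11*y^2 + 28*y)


(1) = (t^2 - 3*t - 10)/(t^2 + 6*t)
(2) = (u^2 - 9*u + 18)/(u - 4)
(3) = r/(r^2 - 6*r - 16)
(4) = (v - 4)/(v + 5)
(5) = (y^2 - 12*y + 35)/(y^2 - 4*y)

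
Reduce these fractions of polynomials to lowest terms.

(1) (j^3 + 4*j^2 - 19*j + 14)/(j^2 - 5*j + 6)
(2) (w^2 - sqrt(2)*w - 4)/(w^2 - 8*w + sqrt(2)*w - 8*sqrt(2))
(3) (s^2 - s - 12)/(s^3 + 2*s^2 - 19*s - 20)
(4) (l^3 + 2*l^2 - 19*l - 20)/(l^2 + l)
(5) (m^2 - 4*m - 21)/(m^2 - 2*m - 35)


(1) = (j^2 + 6*j - 7)/(j - 3)
(2) = (w - 2*sqrt(2))/(w - 8)
(3) = (s + 3)/(s^2 + 6*s + 5)
(4) = (l^2 + l - 20)/l
(5) = (m + 3)/(m + 5)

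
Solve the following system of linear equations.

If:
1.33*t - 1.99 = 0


Then:
t = 1.50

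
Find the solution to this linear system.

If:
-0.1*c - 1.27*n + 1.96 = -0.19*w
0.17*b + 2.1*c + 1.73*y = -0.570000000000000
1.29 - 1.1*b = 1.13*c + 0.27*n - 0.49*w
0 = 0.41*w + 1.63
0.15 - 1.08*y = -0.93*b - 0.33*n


Then:
b = -1.01
c = 0.18
n = 0.93
w = -3.98
y = -0.44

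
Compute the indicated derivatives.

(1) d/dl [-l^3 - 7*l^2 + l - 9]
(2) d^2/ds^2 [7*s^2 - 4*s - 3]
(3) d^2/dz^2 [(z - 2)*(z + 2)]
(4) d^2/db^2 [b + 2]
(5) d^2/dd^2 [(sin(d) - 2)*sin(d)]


(1) = -3*l^2 - 14*l + 1
(2) = 14
(3) = 2
(4) = 0
(5) = 2*sin(d) + 2*cos(2*d)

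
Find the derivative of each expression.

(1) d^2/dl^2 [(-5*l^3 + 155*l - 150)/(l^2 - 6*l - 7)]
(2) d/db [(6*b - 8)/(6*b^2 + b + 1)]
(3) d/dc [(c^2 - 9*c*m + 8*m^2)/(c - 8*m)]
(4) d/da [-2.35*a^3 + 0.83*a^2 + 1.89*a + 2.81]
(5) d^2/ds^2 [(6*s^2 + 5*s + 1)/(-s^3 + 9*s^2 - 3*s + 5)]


(1) = 120*(-l^3 - 18*l^2 + 87*l - 216)/(l^6 - 18*l^5 + 87*l^4 + 36*l^3 - 609*l^2 - 882*l - 343)
(2) = 2*(-18*b^2 + 48*b + 7)/(36*b^4 + 12*b^3 + 13*b^2 + 2*b + 1)
(3) = 1
(4) = -7.05*a^2 + 1.66*a + 1.89
(5) = 6*(-2*s^6 - 5*s^5 + 61*s^4 - 230*s^3 + 136*s^2 + 247*s - 63)/(s^9 - 27*s^8 + 252*s^7 - 906*s^6 + 1026*s^5 - 1548*s^4 + 912*s^3 - 810*s^2 + 225*s - 125)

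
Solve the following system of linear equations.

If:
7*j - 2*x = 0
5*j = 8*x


Then:
j = 0
x = 0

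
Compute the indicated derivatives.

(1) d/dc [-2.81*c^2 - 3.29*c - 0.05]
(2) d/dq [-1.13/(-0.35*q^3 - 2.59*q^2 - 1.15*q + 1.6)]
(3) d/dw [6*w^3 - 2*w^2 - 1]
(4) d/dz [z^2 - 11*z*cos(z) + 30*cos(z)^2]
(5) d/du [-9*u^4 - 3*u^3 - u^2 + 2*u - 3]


(1) = -5.62*c - 3.29
(2) = (-1.1865*q^2 - 5.8534*q - 1.2995)/(0.35*q^3 + 2.59*q^2 + 1.15*q - 1.6)^2
(3) = 2*w*(9*w - 2)
(4) = 11*z*sin(z) + 2*z - 30*sin(2*z) - 11*cos(z)
(5) = -36*u^3 - 9*u^2 - 2*u + 2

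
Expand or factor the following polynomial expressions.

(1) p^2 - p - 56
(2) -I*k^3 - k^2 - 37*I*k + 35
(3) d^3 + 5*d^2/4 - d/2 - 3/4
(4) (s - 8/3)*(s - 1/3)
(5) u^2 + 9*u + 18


(1) = (p - 8)*(p + 7)
(2) = (k - 7*I)*(k + 5*I)*(-I*k + 1)
(3) = (d - 3/4)*(d + 1)^2
(4) = s^2 - 3*s + 8/9
(5) = (u + 3)*(u + 6)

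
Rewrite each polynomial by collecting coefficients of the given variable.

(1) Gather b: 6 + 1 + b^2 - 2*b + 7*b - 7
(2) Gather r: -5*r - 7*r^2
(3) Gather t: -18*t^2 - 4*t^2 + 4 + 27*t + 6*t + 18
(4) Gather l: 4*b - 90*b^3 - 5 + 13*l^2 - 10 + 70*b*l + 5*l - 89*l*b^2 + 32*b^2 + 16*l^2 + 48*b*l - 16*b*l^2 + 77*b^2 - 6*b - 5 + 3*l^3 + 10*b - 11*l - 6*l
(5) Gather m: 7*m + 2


(1) = b^2 + 5*b
(2) = -7*r^2 - 5*r
(3) = -22*t^2 + 33*t + 22
(4) = -90*b^3 + 109*b^2 + 8*b + 3*l^3 + l^2*(29 - 16*b) + l*(-89*b^2 + 118*b - 12) - 20
(5) = 7*m + 2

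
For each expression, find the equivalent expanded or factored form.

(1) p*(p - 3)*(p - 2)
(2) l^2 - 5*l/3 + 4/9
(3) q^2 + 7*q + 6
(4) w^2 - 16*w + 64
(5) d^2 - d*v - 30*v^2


(1) = p^3 - 5*p^2 + 6*p
(2) = (l - 4/3)*(l - 1/3)
(3) = (q + 1)*(q + 6)
(4) = (w - 8)^2
(5) = (d - 6*v)*(d + 5*v)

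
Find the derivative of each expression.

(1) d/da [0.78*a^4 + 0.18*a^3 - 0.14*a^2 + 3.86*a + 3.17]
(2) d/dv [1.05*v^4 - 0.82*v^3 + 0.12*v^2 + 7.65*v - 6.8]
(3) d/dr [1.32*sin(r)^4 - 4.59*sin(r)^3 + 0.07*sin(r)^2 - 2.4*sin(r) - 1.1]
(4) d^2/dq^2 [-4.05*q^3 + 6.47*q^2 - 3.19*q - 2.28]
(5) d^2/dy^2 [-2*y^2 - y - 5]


(1) = 3.12*a^3 + 0.54*a^2 - 0.28*a + 3.86
(2) = 4.2*v^3 - 2.46*v^2 + 0.24*v + 7.65
(3) = (5.28*sin(r)^3 - 13.77*sin(r)^2 + 0.14*sin(r) - 2.4)*cos(r)
(4) = 12.94 - 24.3*q
(5) = -4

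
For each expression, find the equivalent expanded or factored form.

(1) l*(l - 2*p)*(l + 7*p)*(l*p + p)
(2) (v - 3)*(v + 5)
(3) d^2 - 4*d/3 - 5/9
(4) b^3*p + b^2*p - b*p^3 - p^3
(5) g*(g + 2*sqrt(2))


(1) = l^4*p + 5*l^3*p^2 + l^3*p - 14*l^2*p^3 + 5*l^2*p^2 - 14*l*p^3
(2) = v^2 + 2*v - 15
(3) = (d - 5/3)*(d + 1/3)
(4) = (b - p)*(b + p)*(b*p + p)
(5) = g^2 + 2*sqrt(2)*g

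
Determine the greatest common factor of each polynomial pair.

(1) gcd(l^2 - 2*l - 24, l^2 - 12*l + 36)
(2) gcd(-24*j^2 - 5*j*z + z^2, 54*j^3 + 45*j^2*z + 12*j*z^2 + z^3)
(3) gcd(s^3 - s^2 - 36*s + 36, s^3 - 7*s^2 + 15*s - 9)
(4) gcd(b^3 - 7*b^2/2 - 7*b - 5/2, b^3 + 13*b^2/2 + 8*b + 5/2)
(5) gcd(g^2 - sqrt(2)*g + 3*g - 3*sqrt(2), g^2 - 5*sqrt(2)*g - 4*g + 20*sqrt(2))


(1) = l - 6
(2) = gcd((-8*j + z)*(3*j + z), (3*j + z)^2*(6*j + z)) = 3*j + z
(3) = gcd((s - 6)*(s - 1)*(s + 6), (s - 3)^2*(s - 1)) = s - 1
(4) = b^2 + 3*b/2 + 1/2
(5) = gcd((g + 3)*(g - sqrt(2)), (g - 4)*(g - 5*sqrt(2))) = 1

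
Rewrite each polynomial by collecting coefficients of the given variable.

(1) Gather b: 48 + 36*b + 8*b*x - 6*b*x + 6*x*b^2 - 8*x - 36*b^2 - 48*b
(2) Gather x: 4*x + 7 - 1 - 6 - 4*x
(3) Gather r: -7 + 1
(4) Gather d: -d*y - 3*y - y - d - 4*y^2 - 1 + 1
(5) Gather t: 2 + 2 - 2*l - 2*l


(1) = b^2*(6*x - 36) + b*(2*x - 12) - 8*x + 48
(2) = 0
(3) = -6
(4) = d*(-y - 1) - 4*y^2 - 4*y
(5) = 4 - 4*l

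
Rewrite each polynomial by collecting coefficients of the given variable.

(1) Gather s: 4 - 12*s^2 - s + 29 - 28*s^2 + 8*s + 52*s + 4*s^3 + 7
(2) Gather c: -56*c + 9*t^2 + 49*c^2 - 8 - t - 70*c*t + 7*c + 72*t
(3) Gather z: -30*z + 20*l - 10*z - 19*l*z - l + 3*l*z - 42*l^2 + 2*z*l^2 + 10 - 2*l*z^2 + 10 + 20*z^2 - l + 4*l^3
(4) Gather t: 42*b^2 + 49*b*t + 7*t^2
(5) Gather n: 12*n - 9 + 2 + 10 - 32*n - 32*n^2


(1) = 4*s^3 - 40*s^2 + 59*s + 40
(2) = 49*c^2 + c*(-70*t - 49) + 9*t^2 + 71*t - 8
(3) = 4*l^3 - 42*l^2 + 18*l + z^2*(20 - 2*l) + z*(2*l^2 - 16*l - 40) + 20
(4) = 42*b^2 + 49*b*t + 7*t^2
(5) = -32*n^2 - 20*n + 3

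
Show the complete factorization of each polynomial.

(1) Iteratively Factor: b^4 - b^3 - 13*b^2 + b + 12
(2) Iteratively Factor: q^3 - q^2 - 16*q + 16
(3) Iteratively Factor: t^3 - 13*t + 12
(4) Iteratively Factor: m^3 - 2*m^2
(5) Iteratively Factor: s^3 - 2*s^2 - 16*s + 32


(1) = (b - 4)*(b^3 + 3*b^2 - b - 3) = (b - 4)*(b + 3)*(b^2 - 1) = (b - 4)*(b + 1)*(b + 3)*(b - 1)
(2) = (q + 4)*(q^2 - 5*q + 4) = (q - 1)*(q + 4)*(q - 4)
(3) = (t - 3)*(t^2 + 3*t - 4) = (t - 3)*(t + 4)*(t - 1)
(4) = (m)*(m^2 - 2*m) = m^2*(m - 2)
(5) = (s + 4)*(s^2 - 6*s + 8) = (s - 2)*(s + 4)*(s - 4)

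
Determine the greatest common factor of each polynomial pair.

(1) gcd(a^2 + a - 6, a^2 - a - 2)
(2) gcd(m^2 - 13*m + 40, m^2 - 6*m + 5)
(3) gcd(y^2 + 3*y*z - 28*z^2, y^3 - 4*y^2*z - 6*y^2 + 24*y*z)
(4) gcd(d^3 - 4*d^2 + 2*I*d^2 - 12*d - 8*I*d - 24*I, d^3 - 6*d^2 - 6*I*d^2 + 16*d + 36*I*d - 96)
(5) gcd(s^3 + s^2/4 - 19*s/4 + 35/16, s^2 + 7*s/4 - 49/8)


(1) = a - 2
(2) = gcd((m - 8)*(m - 5), (m - 5)*(m - 1)) = m - 5
(3) = gcd((y - 4*z)*(y + 7*z), y*(y - 6)*(y - 4*z)) = y - 4*z
(4) = d^2 + d*(-6 + 2*I) - 12*I
(5) = gcd((s - 7/4)*(s - 1/2)*(s + 5/2), (s - 7/4)*(s + 7/2)) = s - 7/4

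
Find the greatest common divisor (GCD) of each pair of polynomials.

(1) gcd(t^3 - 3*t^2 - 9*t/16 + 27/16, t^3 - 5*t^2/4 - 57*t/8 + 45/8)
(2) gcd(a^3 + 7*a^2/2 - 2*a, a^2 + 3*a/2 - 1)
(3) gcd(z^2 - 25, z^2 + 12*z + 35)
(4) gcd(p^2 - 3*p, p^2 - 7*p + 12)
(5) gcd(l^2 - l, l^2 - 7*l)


(1) = gcd((t - 3)*(t - 3/4)*(t + 3/4), (t - 3)*(t - 3/4)*(t + 5/2)) = t^2 - 15*t/4 + 9/4
(2) = gcd(a*(a - 1/2)*(a + 4), (a - 1/2)*(a + 2)) = a - 1/2
(3) = z + 5
(4) = p - 3
(5) = gcd(l*(l - 1), l*(l - 7)) = l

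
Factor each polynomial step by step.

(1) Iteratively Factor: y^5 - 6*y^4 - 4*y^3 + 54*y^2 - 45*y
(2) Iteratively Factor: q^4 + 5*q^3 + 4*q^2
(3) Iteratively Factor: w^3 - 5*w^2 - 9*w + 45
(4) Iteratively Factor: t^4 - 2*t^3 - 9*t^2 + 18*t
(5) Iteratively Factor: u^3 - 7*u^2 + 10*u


(1) = (y - 5)*(y^4 - y^3 - 9*y^2 + 9*y) = (y - 5)*(y - 1)*(y^3 - 9*y) = y*(y - 5)*(y - 1)*(y^2 - 9) = y*(y - 5)*(y - 3)*(y - 1)*(y + 3)
(2) = (q + 1)*(q^3 + 4*q^2) = q*(q + 1)*(q^2 + 4*q) = q*(q + 1)*(q + 4)*(q)
(3) = (w - 5)*(w^2 - 9) = (w - 5)*(w + 3)*(w - 3)
(4) = (t - 2)*(t^3 - 9*t) = t*(t - 2)*(t^2 - 9) = t*(t - 2)*(t + 3)*(t - 3)
(5) = (u - 2)*(u^2 - 5*u) = (u - 5)*(u - 2)*(u)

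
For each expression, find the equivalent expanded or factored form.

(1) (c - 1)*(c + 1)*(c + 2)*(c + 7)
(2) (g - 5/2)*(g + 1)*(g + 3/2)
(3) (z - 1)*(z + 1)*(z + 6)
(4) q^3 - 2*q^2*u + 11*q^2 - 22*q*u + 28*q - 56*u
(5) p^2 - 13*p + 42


(1) = c^4 + 9*c^3 + 13*c^2 - 9*c - 14
(2) = g^3 - 19*g/4 - 15/4
(3) = z^3 + 6*z^2 - z - 6
(4) = (q + 4)*(q + 7)*(q - 2*u)
(5) = (p - 7)*(p - 6)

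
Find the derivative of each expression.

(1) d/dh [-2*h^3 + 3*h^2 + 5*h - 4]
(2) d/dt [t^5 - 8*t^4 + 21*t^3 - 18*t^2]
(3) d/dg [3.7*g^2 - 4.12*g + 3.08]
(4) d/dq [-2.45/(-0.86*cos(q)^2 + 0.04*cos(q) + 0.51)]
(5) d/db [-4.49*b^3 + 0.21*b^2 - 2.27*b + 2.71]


(1) = -6*h^2 + 6*h + 5
(2) = t*(5*t^3 - 32*t^2 + 63*t - 36)
(3) = 7.4*g - 4.12
(4) = (4.214*cos(q) - 0.098)*sin(q)/(-0.86*cos(q)^2 + 0.04*cos(q) + 0.51)^2
(5) = -13.47*b^2 + 0.42*b - 2.27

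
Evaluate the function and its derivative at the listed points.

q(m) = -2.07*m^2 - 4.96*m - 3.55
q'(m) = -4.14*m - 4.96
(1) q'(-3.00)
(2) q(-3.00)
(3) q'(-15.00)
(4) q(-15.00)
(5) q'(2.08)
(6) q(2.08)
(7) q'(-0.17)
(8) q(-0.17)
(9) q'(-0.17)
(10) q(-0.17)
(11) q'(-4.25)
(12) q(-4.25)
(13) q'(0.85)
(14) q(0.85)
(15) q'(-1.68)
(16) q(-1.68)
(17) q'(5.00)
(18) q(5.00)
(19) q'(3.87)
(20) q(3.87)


(1) = 7.46
(2) = -7.30
(3) = 57.14
(4) = -394.90
(5) = -13.57
(6) = -22.82
(7) = -4.26
(8) = -2.77
(9) = -4.26
(10) = -2.77
(11) = 12.63
(12) = -19.86
(13) = -8.48
(14) = -9.26
(15) = 2.00
(16) = -1.06
(17) = -25.66
(18) = -80.10
(19) = -20.98
(20) = -53.75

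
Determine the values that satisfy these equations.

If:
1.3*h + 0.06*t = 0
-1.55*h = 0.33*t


Then:
h = 0.00
t = 0.00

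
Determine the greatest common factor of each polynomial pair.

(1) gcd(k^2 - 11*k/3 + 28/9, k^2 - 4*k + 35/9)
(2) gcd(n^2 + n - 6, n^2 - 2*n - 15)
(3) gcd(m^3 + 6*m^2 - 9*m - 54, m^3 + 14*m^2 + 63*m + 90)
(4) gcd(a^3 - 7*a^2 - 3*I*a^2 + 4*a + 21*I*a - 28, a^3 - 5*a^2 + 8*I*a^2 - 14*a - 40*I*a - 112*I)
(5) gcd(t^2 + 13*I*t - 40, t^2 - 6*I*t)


(1) = gcd((k - 7/3)*(k - 4/3), (k - 7/3)*(k - 5/3)) = k - 7/3
(2) = gcd((n - 2)*(n + 3), (n - 5)*(n + 3)) = n + 3
(3) = gcd((m - 3)*(m + 3)*(m + 6), (m + 3)*(m + 5)*(m + 6)) = m^2 + 9*m + 18
(4) = gcd((a - 7)*(a - 4*I)*(a + I), (a - 7)*(a + 2)*(a + 8*I)) = a - 7
(5) = 1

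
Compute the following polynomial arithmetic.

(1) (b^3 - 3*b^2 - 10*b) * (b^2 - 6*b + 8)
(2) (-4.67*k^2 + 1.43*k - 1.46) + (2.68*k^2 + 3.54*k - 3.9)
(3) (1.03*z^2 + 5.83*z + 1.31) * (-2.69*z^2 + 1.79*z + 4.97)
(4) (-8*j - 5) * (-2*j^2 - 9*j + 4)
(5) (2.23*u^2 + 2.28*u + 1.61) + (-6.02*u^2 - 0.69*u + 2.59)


(1) = b^5 - 9*b^4 + 16*b^3 + 36*b^2 - 80*b
(2) = -1.99*k^2 + 4.97*k - 5.36
(3) = -2.7707*z^4 - 13.839*z^3 + 12.0309*z^2 + 31.32*z + 6.5107
(4) = 16*j^3 + 82*j^2 + 13*j - 20
(5) = -3.79*u^2 + 1.59*u + 4.2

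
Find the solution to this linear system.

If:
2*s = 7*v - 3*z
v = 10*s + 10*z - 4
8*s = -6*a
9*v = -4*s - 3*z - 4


Then:
a = -920/39
s = 230/13
v = -32/13
z = -228/13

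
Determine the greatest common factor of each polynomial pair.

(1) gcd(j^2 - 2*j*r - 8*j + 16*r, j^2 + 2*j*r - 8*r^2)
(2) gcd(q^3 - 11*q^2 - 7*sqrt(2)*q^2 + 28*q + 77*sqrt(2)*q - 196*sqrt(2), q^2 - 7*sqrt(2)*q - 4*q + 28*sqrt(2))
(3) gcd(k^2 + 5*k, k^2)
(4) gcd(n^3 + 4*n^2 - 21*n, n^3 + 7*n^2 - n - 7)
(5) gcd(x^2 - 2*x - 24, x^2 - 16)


(1) = -j + 2*r
(2) = gcd((q - 7)*(q - 4)*(q - 7*sqrt(2)), (q - 4)*(q - 7*sqrt(2))) = q^2 + q*(-7*sqrt(2) - 4) + 28*sqrt(2)
(3) = gcd(k*(k + 5), k^2) = k
(4) = gcd(n*(n - 3)*(n + 7), (n - 1)*(n + 1)*(n + 7)) = n + 7
(5) = gcd((x - 6)*(x + 4), (x - 4)*(x + 4)) = x + 4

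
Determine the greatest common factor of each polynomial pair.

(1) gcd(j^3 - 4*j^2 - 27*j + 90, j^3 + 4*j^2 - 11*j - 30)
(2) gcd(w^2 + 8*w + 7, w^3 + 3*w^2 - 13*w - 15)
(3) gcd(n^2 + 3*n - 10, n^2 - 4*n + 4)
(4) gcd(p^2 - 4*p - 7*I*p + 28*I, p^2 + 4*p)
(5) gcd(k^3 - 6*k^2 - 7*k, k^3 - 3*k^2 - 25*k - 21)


(1) = j^2 + 2*j - 15
(2) = w + 1
(3) = n - 2
(4) = gcd((p - 4)*(p - 7*I), p*(p + 4)) = 1
(5) = gcd(k*(k - 7)*(k + 1), (k - 7)*(k + 1)*(k + 3)) = k^2 - 6*k - 7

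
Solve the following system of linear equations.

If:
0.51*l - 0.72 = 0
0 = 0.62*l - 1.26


Then:
No Solution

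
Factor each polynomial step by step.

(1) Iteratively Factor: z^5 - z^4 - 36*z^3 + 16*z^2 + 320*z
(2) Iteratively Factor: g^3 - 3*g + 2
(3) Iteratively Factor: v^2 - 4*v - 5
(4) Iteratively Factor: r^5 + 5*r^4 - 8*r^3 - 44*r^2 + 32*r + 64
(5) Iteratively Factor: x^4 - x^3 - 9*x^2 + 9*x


(1) = (z)*(z^4 - z^3 - 36*z^2 + 16*z + 320) = z*(z + 4)*(z^3 - 5*z^2 - 16*z + 80) = z*(z + 4)^2*(z^2 - 9*z + 20) = z*(z - 4)*(z + 4)^2*(z - 5)
(2) = (g - 1)*(g^2 + g - 2) = (g - 1)*(g + 2)*(g - 1)
(3) = (v - 5)*(v + 1)
(4) = (r - 2)*(r^4 + 7*r^3 + 6*r^2 - 32*r - 32) = (r - 2)*(r + 1)*(r^3 + 6*r^2 - 32) = (r - 2)^2*(r + 1)*(r^2 + 8*r + 16) = (r - 2)^2*(r + 1)*(r + 4)*(r + 4)
(5) = (x - 3)*(x^3 + 2*x^2 - 3*x) = (x - 3)*(x + 3)*(x^2 - x) = (x - 3)*(x - 1)*(x + 3)*(x)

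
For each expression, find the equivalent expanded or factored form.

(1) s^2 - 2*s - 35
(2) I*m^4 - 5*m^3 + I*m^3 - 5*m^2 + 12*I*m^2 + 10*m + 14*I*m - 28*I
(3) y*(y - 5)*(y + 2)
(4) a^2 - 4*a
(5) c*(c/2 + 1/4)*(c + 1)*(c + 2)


(1) = (s - 7)*(s + 5)
(2) = (m + 2)*(m - 2*I)*(m + 7*I)*(I*m - I)
(3) = y^3 - 3*y^2 - 10*y
(4) = a*(a - 4)
(5) = c^4/2 + 7*c^3/4 + 7*c^2/4 + c/2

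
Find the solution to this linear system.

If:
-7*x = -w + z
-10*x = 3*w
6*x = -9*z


Then:
w = 0
x = 0
z = 0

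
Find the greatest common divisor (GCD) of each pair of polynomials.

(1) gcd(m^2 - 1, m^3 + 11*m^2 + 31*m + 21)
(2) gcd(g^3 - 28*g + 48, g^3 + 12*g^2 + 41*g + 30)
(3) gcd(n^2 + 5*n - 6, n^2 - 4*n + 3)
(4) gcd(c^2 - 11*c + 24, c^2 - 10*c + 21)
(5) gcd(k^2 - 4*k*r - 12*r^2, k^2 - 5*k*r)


(1) = m + 1
(2) = gcd((g - 4)*(g - 2)*(g + 6), (g + 1)*(g + 5)*(g + 6)) = g + 6
(3) = n - 1
(4) = gcd((c - 8)*(c - 3), (c - 7)*(c - 3)) = c - 3
(5) = gcd((k - 6*r)*(k + 2*r), k*(k - 5*r)) = 1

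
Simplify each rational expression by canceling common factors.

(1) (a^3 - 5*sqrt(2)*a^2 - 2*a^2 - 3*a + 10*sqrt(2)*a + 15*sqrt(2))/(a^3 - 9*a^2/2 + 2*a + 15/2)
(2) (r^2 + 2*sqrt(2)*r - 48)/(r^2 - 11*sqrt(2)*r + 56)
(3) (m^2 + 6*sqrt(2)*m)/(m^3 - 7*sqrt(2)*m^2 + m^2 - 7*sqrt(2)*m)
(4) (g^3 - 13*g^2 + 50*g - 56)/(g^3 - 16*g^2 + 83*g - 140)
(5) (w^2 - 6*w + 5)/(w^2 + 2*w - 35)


(1) = (2*a - 10*sqrt(2))/(2*a - 5)
(2) = (r + 6*sqrt(2))/(r - 7*sqrt(2))
(3) = (m + 6*sqrt(2))/(m^2 + m*(1 - 7*sqrt(2)) - 7*sqrt(2))
(4) = (g - 2)/(g - 5)
(5) = (w - 1)/(w + 7)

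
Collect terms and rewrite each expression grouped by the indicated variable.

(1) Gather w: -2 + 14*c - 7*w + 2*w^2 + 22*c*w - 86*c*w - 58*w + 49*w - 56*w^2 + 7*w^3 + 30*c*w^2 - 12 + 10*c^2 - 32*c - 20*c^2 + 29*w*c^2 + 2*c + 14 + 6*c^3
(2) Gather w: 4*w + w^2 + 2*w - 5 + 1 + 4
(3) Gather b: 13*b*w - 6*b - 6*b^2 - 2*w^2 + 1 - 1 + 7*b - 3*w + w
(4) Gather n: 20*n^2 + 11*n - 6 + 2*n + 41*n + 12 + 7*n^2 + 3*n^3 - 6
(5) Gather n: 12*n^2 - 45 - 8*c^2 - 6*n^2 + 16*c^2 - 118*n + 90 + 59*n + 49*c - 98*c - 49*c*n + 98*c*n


(1) = 6*c^3 - 10*c^2 - 16*c + 7*w^3 + w^2*(30*c - 54) + w*(29*c^2 - 64*c - 16)
(2) = w^2 + 6*w
(3) = -6*b^2 + b*(13*w + 1) - 2*w^2 - 2*w
(4) = 3*n^3 + 27*n^2 + 54*n
(5) = 8*c^2 - 49*c + 6*n^2 + n*(49*c - 59) + 45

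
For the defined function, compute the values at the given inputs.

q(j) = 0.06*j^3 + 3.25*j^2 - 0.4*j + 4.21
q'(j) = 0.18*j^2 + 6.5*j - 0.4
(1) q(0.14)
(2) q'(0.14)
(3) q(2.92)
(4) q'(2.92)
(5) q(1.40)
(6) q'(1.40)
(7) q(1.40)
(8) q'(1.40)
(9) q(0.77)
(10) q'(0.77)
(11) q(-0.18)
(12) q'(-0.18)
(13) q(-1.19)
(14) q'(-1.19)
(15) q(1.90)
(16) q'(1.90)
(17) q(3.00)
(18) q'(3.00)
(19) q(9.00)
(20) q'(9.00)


(1) = 4.22
(2) = 0.51
(3) = 32.25
(4) = 20.11
(5) = 10.18
(6) = 9.05
(7) = 10.18
(8) = 9.05
(9) = 5.86
(10) = 4.71
(11) = 4.39
(12) = -1.56
(13) = 9.19
(14) = -7.88
(15) = 15.59
(16) = 12.60
(17) = 33.88
(18) = 20.72
(19) = 307.60
(20) = 72.68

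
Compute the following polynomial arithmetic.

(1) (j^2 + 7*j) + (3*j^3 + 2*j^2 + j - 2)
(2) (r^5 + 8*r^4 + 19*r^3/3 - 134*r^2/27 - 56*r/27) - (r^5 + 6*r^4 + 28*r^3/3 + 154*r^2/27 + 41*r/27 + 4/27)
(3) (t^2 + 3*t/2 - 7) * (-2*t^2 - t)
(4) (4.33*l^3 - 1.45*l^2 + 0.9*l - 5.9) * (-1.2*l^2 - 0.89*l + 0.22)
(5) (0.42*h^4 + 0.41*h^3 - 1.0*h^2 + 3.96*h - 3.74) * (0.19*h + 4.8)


(1) = 3*j^3 + 3*j^2 + 8*j - 2
(2) = 2*r^4 - 3*r^3 - 32*r^2/3 - 97*r/27 - 4/27
(3) = -2*t^4 - 4*t^3 + 25*t^2/2 + 7*t
(4) = -5.196*l^5 - 2.1137*l^4 + 1.1631*l^3 + 5.96*l^2 + 5.449*l - 1.298
(5) = 0.0798*h^5 + 2.0939*h^4 + 1.778*h^3 - 4.0476*h^2 + 18.2974*h - 17.952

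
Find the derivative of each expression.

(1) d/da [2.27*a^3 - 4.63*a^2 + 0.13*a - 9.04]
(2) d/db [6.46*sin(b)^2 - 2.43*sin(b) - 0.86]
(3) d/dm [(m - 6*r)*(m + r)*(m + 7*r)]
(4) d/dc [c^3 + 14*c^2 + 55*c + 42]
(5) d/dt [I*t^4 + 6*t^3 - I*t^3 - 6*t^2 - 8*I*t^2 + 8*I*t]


(1) = 6.81*a^2 - 9.26*a + 0.13
(2) = (12.92*sin(b) - 2.43)*cos(b)
(3) = 3*m^2 + 4*m*r - 41*r^2
(4) = 3*c^2 + 28*c + 55
(5) = 4*I*t^3 + t^2*(18 - 3*I) + t*(-12 - 16*I) + 8*I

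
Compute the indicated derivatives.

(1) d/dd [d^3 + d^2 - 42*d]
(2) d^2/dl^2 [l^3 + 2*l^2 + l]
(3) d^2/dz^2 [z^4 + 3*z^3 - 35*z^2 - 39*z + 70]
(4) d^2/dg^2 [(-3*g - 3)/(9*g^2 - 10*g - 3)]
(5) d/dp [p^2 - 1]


(1) = 3*d^2 + 2*d - 42
(2) = 6*l + 4
(3) = 12*z^2 + 18*z - 70
(4) = 6*(4*(g + 1)*(9*g - 5)^2 + (27*g - 1)*(-9*g^2 + 10*g + 3))/(-9*g^2 + 10*g + 3)^3
(5) = 2*p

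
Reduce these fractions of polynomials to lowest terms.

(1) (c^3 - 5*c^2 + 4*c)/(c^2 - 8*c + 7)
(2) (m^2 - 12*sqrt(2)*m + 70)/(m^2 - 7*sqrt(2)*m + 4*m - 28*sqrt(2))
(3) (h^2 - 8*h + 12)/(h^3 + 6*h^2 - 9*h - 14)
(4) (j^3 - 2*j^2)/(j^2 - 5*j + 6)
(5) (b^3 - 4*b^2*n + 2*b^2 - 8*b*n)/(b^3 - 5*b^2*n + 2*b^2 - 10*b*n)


(1) = (c^2 - 4*c)/(c - 7)
(2) = (m - 5*sqrt(2))/(m + 4)
(3) = (h - 6)/(h^2 + 8*h + 7)
(4) = j^2/(j - 3)
(5) = (b - 4*n)/(b - 5*n)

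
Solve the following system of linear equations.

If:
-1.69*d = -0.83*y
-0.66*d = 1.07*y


Then:
d = 0.00
y = 0.00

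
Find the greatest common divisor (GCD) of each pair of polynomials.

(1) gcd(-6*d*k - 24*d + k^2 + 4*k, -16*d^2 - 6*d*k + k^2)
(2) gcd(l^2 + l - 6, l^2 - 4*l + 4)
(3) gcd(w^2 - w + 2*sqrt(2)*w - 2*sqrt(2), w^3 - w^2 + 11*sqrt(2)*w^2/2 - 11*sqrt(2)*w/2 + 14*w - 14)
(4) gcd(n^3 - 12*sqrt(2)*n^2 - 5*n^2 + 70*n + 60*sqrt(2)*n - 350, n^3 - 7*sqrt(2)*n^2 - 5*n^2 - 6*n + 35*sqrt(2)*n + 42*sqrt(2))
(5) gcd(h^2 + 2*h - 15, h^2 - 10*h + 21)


(1) = 1
(2) = gcd((l - 2)*(l + 3), (l - 2)^2) = l - 2
(3) = gcd((w - 1)*(w + 2*sqrt(2)), (w - 1)*(w + 2*sqrt(2))*(w + 7*sqrt(2)/2)) = w^2 + w*(-1 + 2*sqrt(2)) - 2*sqrt(2)
(4) = n - 7*sqrt(2)
(5) = gcd((h - 3)*(h + 5), (h - 7)*(h - 3)) = h - 3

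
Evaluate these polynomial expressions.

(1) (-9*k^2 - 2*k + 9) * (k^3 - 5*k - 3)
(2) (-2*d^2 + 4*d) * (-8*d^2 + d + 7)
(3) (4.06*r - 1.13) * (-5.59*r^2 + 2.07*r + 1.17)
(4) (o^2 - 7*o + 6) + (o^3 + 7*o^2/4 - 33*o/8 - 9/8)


(1) = -9*k^5 - 2*k^4 + 54*k^3 + 37*k^2 - 39*k - 27
(2) = 16*d^4 - 34*d^3 - 10*d^2 + 28*d
(3) = -22.6954*r^3 + 14.7209*r^2 + 2.4111*r - 1.3221
(4) = o^3 + 11*o^2/4 - 89*o/8 + 39/8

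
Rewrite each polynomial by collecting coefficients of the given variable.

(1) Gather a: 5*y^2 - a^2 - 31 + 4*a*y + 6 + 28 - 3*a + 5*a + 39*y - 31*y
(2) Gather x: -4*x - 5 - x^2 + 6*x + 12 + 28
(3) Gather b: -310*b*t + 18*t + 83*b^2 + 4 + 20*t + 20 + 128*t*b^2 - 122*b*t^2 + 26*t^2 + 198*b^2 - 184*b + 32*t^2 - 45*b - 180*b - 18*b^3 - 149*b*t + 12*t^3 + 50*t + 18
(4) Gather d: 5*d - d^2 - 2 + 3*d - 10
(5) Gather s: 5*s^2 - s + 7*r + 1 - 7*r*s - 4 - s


(1) = -a^2 + a*(4*y + 2) + 5*y^2 + 8*y + 3
(2) = -x^2 + 2*x + 35
(3) = -18*b^3 + b^2*(128*t + 281) + b*(-122*t^2 - 459*t - 409) + 12*t^3 + 58*t^2 + 88*t + 42
(4) = -d^2 + 8*d - 12
(5) = 7*r + 5*s^2 + s*(-7*r - 2) - 3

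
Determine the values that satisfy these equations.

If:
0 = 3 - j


Then:
j = 3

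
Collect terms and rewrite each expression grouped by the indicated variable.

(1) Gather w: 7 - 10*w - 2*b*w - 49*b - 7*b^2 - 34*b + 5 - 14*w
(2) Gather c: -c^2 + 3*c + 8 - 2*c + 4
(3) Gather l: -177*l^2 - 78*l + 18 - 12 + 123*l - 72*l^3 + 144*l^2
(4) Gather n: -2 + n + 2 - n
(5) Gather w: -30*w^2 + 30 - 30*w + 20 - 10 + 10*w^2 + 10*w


(1) = -7*b^2 - 83*b + w*(-2*b - 24) + 12
(2) = -c^2 + c + 12
(3) = -72*l^3 - 33*l^2 + 45*l + 6
(4) = 0
(5) = -20*w^2 - 20*w + 40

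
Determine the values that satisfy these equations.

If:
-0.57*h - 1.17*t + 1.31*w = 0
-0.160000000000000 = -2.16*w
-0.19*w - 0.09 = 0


Then:
No Solution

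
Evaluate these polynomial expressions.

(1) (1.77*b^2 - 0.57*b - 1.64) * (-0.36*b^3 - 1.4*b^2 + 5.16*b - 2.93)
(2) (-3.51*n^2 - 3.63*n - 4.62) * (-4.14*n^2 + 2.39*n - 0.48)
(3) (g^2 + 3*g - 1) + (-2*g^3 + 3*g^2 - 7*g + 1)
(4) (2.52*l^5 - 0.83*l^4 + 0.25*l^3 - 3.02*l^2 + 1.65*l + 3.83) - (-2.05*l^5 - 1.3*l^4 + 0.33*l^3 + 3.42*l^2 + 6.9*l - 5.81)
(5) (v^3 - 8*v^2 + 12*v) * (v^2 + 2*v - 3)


(1) = -0.6372*b^5 - 2.2728*b^4 + 10.5216*b^3 - 5.8313*b^2 - 6.7923*b + 4.8052
(2) = 14.5314*n^4 + 6.6393*n^3 + 12.1359*n^2 - 9.2994*n + 2.2176
(3) = -2*g^3 + 4*g^2 - 4*g
(4) = 4.57*l^5 + 0.47*l^4 - 0.08*l^3 - 6.44*l^2 - 5.25*l + 9.64
(5) = v^5 - 6*v^4 - 7*v^3 + 48*v^2 - 36*v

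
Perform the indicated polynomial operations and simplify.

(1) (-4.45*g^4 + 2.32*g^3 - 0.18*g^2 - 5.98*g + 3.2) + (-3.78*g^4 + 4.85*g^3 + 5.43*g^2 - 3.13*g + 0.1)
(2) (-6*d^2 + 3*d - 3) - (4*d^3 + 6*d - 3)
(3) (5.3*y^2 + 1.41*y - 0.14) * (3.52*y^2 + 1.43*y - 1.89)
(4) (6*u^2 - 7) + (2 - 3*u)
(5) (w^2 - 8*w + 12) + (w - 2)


(1) = -8.23*g^4 + 7.17*g^3 + 5.25*g^2 - 9.11*g + 3.3
(2) = -4*d^3 - 6*d^2 - 3*d
(3) = 18.656*y^4 + 12.5422*y^3 - 8.4935*y^2 - 2.8651*y + 0.2646
(4) = 6*u^2 - 3*u - 5
(5) = w^2 - 7*w + 10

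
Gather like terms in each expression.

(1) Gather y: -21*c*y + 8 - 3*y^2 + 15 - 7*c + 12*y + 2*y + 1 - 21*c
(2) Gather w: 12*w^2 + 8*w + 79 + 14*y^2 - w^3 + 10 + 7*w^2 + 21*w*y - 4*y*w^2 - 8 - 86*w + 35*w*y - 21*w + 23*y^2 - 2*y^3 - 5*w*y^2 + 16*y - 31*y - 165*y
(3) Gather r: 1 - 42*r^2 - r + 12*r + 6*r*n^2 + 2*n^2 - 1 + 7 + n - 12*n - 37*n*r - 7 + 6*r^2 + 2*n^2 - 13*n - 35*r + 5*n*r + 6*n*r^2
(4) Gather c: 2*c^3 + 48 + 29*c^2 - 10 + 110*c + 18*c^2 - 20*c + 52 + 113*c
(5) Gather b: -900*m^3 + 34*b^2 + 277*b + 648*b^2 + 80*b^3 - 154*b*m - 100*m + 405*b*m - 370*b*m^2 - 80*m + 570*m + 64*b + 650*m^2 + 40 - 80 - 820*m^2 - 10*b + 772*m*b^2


(1) = -28*c - 3*y^2 + y*(14 - 21*c) + 24
(2) = -w^3 + w^2*(19 - 4*y) + w*(-5*y^2 + 56*y - 99) - 2*y^3 + 37*y^2 - 180*y + 81
(3) = 4*n^2 - 24*n + r^2*(6*n - 36) + r*(6*n^2 - 32*n - 24)
(4) = 2*c^3 + 47*c^2 + 203*c + 90
(5) = 80*b^3 + b^2*(772*m + 682) + b*(-370*m^2 + 251*m + 331) - 900*m^3 - 170*m^2 + 390*m - 40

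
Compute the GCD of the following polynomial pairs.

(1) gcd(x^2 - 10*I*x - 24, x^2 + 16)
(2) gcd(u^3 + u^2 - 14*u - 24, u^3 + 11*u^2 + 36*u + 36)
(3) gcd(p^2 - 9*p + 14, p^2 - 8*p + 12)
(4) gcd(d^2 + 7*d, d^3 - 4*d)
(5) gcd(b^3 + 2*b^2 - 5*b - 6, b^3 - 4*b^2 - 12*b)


(1) = gcd((x - 6*I)*(x - 4*I), (x - 4*I)*(x + 4*I)) = x - 4*I
(2) = u^2 + 5*u + 6
(3) = p - 2
(4) = d
(5) = gcd((b - 2)*(b + 1)*(b + 3), b*(b - 6)*(b + 2)) = 1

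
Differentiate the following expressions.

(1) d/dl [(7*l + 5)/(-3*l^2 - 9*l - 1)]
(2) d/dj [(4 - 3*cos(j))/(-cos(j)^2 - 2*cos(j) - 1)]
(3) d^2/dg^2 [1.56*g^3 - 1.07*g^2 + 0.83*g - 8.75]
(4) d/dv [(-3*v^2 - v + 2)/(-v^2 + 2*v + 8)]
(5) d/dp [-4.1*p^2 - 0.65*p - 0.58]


(1) = (21*l^2 + 30*l + 38)/(9*l^4 + 54*l^3 + 87*l^2 + 18*l + 1)
(2) = (3*cos(j) - 11)*sin(j)/(cos(j) + 1)^3
(3) = 9.36*g - 2.14
(4) = (-7*v^2 - 44*v - 12)/(v^4 - 4*v^3 - 12*v^2 + 32*v + 64)
(5) = -8.2*p - 0.65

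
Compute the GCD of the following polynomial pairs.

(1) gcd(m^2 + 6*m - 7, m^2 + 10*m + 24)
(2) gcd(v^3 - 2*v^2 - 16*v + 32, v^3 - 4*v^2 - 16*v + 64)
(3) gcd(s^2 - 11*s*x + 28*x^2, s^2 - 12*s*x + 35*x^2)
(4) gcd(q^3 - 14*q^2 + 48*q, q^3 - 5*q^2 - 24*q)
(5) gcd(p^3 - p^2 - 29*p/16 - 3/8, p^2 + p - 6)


(1) = gcd((m - 1)*(m + 7), (m + 4)*(m + 6)) = 1
(2) = v^2 - 16
(3) = -s + 7*x
(4) = gcd(q*(q - 8)*(q - 6), q*(q - 8)*(q + 3)) = q^2 - 8*q
(5) = p - 2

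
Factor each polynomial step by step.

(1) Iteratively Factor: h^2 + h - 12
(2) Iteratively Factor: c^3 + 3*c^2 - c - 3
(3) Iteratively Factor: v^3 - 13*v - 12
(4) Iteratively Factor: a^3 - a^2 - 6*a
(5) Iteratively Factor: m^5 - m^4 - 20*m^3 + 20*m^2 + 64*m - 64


(1) = (h - 3)*(h + 4)
(2) = (c + 3)*(c^2 - 1) = (c - 1)*(c + 3)*(c + 1)
(3) = (v - 4)*(v^2 + 4*v + 3) = (v - 4)*(v + 1)*(v + 3)
(4) = (a + 2)*(a^2 - 3*a) = (a - 3)*(a + 2)*(a)
(5) = (m + 2)*(m^4 - 3*m^3 - 14*m^2 + 48*m - 32) = (m - 1)*(m + 2)*(m^3 - 2*m^2 - 16*m + 32) = (m - 1)*(m + 2)*(m + 4)*(m^2 - 6*m + 8) = (m - 2)*(m - 1)*(m + 2)*(m + 4)*(m - 4)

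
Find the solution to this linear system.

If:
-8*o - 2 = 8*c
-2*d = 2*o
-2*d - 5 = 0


Then:
c = -11/4
d = -5/2
o = 5/2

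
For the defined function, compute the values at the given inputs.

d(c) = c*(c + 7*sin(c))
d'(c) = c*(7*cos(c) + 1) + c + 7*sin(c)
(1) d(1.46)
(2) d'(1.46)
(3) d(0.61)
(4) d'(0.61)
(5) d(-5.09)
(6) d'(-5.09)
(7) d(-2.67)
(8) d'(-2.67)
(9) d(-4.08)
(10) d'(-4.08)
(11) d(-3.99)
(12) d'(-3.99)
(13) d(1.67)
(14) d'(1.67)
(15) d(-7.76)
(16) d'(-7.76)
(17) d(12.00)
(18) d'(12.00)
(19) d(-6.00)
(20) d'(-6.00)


(1) = 12.29
(2) = 11.01
(3) = 2.82
(4) = 8.73
(5) = -7.21
(6) = -16.81
(7) = 15.62
(8) = 8.13
(9) = -6.39
(10) = 14.37
(11) = -5.03
(12) = 15.74
(13) = 14.42
(14) = 9.15
(15) = 114.30
(16) = -27.59
(17) = 98.93
(18) = 91.13
(19) = 24.26
(20) = -50.37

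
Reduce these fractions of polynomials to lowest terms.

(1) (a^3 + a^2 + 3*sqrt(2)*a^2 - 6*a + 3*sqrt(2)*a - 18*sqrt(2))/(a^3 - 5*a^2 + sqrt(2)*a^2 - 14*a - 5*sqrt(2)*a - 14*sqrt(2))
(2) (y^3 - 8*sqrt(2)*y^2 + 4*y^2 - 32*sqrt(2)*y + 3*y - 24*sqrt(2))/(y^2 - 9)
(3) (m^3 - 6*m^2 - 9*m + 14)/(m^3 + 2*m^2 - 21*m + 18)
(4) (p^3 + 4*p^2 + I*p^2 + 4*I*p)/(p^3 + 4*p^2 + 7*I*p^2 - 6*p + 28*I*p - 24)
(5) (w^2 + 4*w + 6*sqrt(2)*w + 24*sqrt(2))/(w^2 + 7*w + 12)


(1) = (a^3 + a^2*(1 + 3*sqrt(2)) + a*(-6 + 3*sqrt(2)) - 18*sqrt(2))/(a^3 + a^2*(-5 + sqrt(2)) + a*(-14 - 5*sqrt(2)) - 14*sqrt(2))
(2) = (y^2 + y*(1 - 8*sqrt(2)) - 8*sqrt(2))/(y - 3)
(3) = (m^2 - 5*m - 14)/(m^2 + 3*m - 18)
(4) = p/(p + 6*I)
(5) = (w + 6*sqrt(2))/(w + 3)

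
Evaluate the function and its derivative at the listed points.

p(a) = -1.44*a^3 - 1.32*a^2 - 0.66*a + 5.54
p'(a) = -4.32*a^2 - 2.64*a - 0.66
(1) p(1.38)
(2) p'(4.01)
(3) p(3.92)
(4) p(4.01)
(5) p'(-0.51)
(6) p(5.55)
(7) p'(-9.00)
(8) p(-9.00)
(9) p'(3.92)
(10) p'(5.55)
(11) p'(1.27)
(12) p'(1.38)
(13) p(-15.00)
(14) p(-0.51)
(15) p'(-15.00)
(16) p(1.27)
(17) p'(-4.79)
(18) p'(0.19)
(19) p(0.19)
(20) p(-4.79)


(1) = -1.67
(2) = -80.71
(3) = -104.07
(4) = -111.19
(5) = -0.44
(6) = -284.96
(7) = -326.82
(8) = 954.32
(9) = -77.39
(10) = -148.38
(11) = -10.98
(12) = -12.53
(13) = 4578.44
(14) = 5.72
(15) = -933.06
(16) = -0.38
(17) = -87.13
(18) = -1.32
(19) = 5.36
(20) = 136.67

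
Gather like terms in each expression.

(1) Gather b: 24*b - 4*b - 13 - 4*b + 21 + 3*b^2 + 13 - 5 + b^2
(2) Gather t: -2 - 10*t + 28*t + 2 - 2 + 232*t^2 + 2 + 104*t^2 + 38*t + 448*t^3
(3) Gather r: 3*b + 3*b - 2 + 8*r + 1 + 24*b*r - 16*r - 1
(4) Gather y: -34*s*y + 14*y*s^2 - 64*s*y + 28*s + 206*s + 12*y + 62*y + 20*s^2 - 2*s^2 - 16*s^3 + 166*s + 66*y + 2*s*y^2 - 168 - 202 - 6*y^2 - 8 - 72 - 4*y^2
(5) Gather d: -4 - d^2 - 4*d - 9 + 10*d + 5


(1) = 4*b^2 + 16*b + 16
(2) = 448*t^3 + 336*t^2 + 56*t
(3) = 6*b + r*(24*b - 8) - 2
(4) = -16*s^3 + 18*s^2 + 400*s + y^2*(2*s - 10) + y*(14*s^2 - 98*s + 140) - 450
(5) = -d^2 + 6*d - 8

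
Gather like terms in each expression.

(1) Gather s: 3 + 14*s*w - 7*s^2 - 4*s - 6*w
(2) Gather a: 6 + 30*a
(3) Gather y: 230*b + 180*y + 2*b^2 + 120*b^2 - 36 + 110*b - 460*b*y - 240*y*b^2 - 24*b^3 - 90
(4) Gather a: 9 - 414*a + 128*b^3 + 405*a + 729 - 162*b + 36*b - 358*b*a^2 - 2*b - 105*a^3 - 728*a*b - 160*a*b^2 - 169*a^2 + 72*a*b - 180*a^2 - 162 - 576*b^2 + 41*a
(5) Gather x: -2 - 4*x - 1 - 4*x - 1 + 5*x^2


(1) = -7*s^2 + s*(14*w - 4) - 6*w + 3
(2) = 30*a + 6
(3) = -24*b^3 + 122*b^2 + 340*b + y*(-240*b^2 - 460*b + 180) - 126
(4) = -105*a^3 + a^2*(-358*b - 349) + a*(-160*b^2 - 656*b + 32) + 128*b^3 - 576*b^2 - 128*b + 576
(5) = 5*x^2 - 8*x - 4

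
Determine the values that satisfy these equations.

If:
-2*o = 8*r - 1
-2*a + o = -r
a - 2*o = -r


Then:
a = 1/10
o = 1/10
r = 1/10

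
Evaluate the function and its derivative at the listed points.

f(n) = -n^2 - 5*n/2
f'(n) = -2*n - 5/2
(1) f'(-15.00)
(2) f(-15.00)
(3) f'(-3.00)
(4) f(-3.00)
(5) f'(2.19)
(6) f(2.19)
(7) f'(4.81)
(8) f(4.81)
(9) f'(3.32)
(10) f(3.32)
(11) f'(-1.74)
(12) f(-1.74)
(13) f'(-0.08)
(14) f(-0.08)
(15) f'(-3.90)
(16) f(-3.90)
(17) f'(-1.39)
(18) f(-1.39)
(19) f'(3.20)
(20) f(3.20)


(1) = 27.50
(2) = -187.50
(3) = 3.50
(4) = -1.50
(5) = -6.88
(6) = -10.27
(7) = -12.12
(8) = -35.16
(9) = -9.14
(10) = -19.32
(11) = 0.98
(12) = 1.32
(13) = -2.34
(14) = 0.19
(15) = 5.30
(16) = -5.46
(17) = 0.28
(18) = 1.54
(19) = -8.90
(20) = -18.24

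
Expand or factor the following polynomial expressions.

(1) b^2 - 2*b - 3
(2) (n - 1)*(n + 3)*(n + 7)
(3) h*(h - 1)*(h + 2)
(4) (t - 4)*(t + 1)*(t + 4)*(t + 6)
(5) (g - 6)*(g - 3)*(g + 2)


(1) = (b - 3)*(b + 1)
(2) = n^3 + 9*n^2 + 11*n - 21
(3) = h^3 + h^2 - 2*h
(4) = t^4 + 7*t^3 - 10*t^2 - 112*t - 96
(5) = g^3 - 7*g^2 + 36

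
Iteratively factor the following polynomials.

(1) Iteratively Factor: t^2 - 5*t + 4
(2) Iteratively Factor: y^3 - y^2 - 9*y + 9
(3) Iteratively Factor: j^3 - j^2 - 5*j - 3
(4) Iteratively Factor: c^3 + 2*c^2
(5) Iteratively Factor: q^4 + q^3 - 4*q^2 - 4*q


(1) = (t - 4)*(t - 1)
(2) = (y + 3)*(y^2 - 4*y + 3) = (y - 3)*(y + 3)*(y - 1)
(3) = (j + 1)*(j^2 - 2*j - 3) = (j + 1)^2*(j - 3)
(4) = (c + 2)*(c^2) = c*(c + 2)*(c)
(5) = (q + 1)*(q^3 - 4*q) = q*(q + 1)*(q^2 - 4) = q*(q + 1)*(q + 2)*(q - 2)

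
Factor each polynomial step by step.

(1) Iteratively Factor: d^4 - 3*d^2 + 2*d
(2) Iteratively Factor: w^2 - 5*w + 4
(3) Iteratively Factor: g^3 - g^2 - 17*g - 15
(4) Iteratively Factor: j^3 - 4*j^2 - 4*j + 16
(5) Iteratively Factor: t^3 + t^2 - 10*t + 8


(1) = (d - 1)*(d^3 + d^2 - 2*d) = (d - 1)^2*(d^2 + 2*d) = (d - 1)^2*(d + 2)*(d)
(2) = (w - 4)*(w - 1)
(3) = (g - 5)*(g^2 + 4*g + 3) = (g - 5)*(g + 1)*(g + 3)
(4) = (j - 2)*(j^2 - 2*j - 8) = (j - 2)*(j + 2)*(j - 4)
(5) = (t - 2)*(t^2 + 3*t - 4) = (t - 2)*(t + 4)*(t - 1)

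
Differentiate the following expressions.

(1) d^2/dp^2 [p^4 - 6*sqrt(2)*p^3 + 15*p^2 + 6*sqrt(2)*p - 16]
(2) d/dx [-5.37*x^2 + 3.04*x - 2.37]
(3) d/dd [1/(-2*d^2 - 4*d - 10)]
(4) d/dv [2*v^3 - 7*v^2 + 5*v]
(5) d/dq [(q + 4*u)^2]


(1) = 12*p^2 - 36*sqrt(2)*p + 30
(2) = 3.04 - 10.74*x
(3) = (d + 1)/(d^2 + 2*d + 5)^2
(4) = 6*v^2 - 14*v + 5
(5) = 2*q + 8*u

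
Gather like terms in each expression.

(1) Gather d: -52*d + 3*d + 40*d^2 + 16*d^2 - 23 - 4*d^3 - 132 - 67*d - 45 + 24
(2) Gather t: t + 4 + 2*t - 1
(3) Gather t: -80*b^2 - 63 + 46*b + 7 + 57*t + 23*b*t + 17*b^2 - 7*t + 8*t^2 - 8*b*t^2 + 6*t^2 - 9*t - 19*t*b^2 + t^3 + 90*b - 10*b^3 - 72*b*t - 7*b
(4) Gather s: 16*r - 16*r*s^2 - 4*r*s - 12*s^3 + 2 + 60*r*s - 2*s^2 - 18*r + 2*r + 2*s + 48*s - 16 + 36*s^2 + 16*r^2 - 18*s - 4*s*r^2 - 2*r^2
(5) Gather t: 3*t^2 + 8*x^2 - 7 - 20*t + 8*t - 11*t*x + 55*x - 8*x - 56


(1) = -4*d^3 + 56*d^2 - 116*d - 176
(2) = 3*t + 3
(3) = -10*b^3 - 63*b^2 + 129*b + t^3 + t^2*(14 - 8*b) + t*(-19*b^2 - 49*b + 41) - 56
(4) = 14*r^2 - 12*s^3 + s^2*(34 - 16*r) + s*(-4*r^2 + 56*r + 32) - 14
(5) = 3*t^2 + t*(-11*x - 12) + 8*x^2 + 47*x - 63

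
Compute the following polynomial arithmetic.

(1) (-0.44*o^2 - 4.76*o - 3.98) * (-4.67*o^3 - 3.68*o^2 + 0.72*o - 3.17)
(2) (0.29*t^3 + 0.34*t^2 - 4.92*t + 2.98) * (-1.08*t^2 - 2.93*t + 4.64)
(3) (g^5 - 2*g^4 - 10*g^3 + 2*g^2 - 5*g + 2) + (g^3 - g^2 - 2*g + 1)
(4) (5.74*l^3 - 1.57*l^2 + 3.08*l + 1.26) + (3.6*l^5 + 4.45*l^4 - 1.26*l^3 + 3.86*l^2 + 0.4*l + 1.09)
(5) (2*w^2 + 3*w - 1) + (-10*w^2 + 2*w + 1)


(1) = 2.0548*o^5 + 23.8484*o^4 + 35.7866*o^3 + 12.614*o^2 + 12.2236*o + 12.6166
(2) = -0.3132*t^5 - 1.2169*t^4 + 5.663*t^3 + 12.7748*t^2 - 31.5602*t + 13.8272
(3) = g^5 - 2*g^4 - 9*g^3 + g^2 - 7*g + 3
(4) = 3.6*l^5 + 4.45*l^4 + 4.48*l^3 + 2.29*l^2 + 3.48*l + 2.35
(5) = -8*w^2 + 5*w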